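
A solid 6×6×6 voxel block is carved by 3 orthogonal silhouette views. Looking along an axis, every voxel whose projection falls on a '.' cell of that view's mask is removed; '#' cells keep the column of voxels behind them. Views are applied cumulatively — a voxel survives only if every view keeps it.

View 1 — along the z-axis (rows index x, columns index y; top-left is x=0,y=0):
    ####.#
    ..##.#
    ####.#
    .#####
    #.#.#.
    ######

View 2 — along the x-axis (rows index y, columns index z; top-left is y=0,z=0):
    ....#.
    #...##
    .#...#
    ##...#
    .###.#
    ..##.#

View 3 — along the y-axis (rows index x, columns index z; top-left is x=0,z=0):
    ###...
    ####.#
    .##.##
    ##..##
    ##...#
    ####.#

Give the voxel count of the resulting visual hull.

initial block: 6^3 = 216
step 1: project along z, AND mask (27/36) → |grid| = 162
step 2: project along x, AND mask (16/36) → |grid| = 70
step 3: project along y, AND mask (24/36) → |grid| = 51

remaining voxels: 51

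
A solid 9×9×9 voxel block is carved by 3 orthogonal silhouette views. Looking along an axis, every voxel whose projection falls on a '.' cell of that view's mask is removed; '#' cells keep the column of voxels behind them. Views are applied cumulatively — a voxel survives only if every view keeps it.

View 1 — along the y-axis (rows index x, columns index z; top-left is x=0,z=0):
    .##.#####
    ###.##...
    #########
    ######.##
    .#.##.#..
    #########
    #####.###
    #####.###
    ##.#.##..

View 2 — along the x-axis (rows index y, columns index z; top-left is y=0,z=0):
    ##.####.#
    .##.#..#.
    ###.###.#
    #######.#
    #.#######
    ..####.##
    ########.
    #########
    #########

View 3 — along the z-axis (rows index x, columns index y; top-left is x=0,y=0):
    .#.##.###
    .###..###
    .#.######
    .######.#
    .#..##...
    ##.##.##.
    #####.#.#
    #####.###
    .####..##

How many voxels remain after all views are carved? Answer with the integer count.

remaining voxels: 334

before carving: 729 voxels (9×9×9)
carve view 1 (along y, XZ-mask fill 63/81): 567 voxels remain
carve view 2 (along x, YZ-mask fill 66/81): 464 voxels remain
carve view 3 (along z, XY-mask fill 56/81): 334 voxels remain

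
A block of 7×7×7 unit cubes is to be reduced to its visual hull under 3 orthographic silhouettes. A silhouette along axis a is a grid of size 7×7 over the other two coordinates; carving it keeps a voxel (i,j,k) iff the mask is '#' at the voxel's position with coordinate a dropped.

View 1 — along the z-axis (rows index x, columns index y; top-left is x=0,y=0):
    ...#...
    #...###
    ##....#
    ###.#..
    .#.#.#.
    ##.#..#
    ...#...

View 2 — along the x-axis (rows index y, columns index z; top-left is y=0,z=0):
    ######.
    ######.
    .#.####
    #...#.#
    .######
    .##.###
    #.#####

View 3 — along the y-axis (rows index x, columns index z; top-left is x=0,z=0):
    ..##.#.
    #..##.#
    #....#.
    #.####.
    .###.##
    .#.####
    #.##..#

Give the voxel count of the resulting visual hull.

before carving: 343 voxels (7×7×7)
step 1: project along z, AND mask (20/49) → |grid| = 140
step 2: project along x, AND mask (37/49) → |grid| = 105
step 3: project along y, AND mask (28/49) → |grid| = 60

remaining voxels: 60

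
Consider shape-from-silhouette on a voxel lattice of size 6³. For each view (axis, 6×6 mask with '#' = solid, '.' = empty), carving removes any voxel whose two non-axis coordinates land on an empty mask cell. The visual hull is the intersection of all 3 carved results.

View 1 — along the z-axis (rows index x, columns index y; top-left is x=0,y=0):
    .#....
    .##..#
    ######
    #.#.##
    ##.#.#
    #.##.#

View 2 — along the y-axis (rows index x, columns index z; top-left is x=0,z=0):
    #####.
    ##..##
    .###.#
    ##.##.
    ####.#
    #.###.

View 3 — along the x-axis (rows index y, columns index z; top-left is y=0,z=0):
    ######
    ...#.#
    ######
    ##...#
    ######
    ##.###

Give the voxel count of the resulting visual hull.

full grid |V| = 216
step 1: project along z, AND mask (22/36) → |grid| = 132
step 2: project along y, AND mask (26/36) → |grid| = 93
step 3: project along x, AND mask (28/36) → |grid| = 71

remaining voxels: 71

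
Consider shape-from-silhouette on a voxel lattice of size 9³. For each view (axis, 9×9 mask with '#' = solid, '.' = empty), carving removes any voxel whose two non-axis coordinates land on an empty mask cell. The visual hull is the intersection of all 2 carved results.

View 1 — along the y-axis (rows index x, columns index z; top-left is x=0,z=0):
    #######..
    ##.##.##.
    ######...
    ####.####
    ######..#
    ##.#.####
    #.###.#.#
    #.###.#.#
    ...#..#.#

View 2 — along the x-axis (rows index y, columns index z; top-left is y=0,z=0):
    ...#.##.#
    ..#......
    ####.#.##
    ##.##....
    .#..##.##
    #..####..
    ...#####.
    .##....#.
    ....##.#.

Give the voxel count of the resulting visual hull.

remaining voxels: 225

full grid |V| = 729
after view 1 [y-axis, 56 of 81 cells solid] → remaining = 504
after view 2 [x-axis, 37 of 81 cells solid] → remaining = 225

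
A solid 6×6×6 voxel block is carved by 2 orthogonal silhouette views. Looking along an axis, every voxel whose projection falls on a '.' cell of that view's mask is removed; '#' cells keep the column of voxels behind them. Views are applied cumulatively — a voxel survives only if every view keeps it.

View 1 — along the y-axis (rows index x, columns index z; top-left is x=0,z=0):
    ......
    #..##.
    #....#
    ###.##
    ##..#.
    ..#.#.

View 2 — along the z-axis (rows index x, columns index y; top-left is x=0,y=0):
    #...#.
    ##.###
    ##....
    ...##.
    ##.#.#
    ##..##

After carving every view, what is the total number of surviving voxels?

49 voxels

before carving: 216 voxels (6×6×6)
after view 1 [y-axis, 15 of 36 cells solid] → remaining = 90
after view 2 [z-axis, 19 of 36 cells solid] → remaining = 49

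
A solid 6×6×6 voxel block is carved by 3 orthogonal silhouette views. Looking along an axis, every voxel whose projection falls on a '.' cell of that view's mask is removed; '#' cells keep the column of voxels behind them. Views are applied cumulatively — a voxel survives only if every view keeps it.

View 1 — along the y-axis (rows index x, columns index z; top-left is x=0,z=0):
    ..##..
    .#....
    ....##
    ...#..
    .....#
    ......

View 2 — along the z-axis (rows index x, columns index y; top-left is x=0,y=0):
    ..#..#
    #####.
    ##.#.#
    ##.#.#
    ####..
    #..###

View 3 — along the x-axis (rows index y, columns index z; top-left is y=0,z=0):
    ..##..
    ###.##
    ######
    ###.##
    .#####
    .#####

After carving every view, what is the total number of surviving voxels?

19 voxels

start: 6×6×6 = 216 voxels
step 1: project along y, AND mask (7/36) → |grid| = 42
step 2: project along z, AND mask (23/36) → |grid| = 25
step 3: project along x, AND mask (28/36) → |grid| = 19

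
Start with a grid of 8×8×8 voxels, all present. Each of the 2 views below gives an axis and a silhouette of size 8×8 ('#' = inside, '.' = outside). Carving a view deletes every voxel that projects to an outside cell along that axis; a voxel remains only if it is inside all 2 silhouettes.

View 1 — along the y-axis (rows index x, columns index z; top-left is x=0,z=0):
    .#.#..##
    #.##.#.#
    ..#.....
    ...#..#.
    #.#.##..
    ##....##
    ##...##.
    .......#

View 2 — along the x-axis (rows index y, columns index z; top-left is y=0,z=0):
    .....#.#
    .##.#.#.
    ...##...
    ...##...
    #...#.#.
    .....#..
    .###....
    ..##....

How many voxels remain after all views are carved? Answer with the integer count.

voxel count = 53

start: 8×8×8 = 512 voxels
[1] y-view keeps 25 columns → grid now 200
[2] x-view keeps 19 columns → grid now 53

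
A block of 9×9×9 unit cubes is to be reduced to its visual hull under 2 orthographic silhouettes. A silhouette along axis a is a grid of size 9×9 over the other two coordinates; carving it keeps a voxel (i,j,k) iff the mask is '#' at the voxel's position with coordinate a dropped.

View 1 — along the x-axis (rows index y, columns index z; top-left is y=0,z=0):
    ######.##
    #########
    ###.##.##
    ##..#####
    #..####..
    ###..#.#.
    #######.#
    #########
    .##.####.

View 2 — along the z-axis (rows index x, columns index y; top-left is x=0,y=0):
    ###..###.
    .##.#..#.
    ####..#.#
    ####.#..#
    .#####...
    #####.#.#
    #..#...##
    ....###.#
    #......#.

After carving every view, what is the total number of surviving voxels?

full grid |V| = 729
[1] x-view keeps 64 columns → grid now 576
[2] z-view keeps 44 columns → grid now 317

317 voxels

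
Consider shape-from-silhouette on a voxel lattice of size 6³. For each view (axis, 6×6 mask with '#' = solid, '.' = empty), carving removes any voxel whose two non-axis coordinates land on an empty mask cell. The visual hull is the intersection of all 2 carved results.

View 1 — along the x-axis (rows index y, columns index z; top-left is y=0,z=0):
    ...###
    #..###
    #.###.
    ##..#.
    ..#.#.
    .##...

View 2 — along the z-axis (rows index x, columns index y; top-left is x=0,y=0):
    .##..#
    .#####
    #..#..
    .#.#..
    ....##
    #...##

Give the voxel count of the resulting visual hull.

initial block: 6^3 = 216
V1 x: intersect with YZ mask (18 set) -- 108 left
V2 z: intersect with XY mask (17 set) -- 49 left

|visual hull| = 49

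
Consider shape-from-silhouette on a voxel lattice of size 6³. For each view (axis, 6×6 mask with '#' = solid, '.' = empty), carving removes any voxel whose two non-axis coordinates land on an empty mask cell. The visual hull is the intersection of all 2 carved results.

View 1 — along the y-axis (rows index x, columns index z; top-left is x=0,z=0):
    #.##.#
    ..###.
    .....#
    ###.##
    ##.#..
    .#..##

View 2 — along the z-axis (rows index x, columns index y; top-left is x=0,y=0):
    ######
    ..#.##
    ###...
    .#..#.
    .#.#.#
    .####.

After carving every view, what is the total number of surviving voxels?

before carving: 216 voxels (6×6×6)
after view 1 [y-axis, 19 of 36 cells solid] → remaining = 114
after view 2 [z-axis, 21 of 36 cells solid] → remaining = 67

67 voxels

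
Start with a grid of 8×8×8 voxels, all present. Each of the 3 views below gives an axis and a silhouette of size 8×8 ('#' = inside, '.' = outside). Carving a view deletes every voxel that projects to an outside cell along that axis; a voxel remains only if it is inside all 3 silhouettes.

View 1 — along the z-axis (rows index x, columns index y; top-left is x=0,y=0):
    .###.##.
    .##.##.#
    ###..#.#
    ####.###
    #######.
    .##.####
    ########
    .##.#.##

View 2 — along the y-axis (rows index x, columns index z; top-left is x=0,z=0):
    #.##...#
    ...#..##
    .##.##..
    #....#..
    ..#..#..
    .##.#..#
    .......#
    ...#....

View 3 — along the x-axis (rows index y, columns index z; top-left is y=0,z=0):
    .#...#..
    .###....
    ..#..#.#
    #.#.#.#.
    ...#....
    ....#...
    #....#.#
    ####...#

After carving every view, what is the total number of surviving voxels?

before carving: 512 voxels (8×8×8)
[1] z-view keeps 48 columns → grid now 384
[2] y-view keeps 21 columns → grid now 120
[3] x-view keeps 22 columns → grid now 49

|visual hull| = 49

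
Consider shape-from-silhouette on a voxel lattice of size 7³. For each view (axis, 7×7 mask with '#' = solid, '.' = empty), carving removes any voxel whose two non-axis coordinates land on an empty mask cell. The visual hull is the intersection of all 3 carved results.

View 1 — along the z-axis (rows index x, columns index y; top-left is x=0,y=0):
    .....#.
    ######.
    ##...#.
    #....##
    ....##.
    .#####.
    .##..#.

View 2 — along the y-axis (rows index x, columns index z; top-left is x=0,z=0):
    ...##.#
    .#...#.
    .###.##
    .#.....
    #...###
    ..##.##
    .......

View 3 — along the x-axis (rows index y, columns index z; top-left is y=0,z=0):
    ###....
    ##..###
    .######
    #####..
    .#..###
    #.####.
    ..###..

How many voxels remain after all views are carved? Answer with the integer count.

start: 7×7×7 = 343 voxels
carve view 1 (along z, XY-mask fill 23/49): 161 voxels remain
carve view 2 (along y, XZ-mask fill 19/49): 61 voxels remain
carve view 3 (along x, YZ-mask fill 31/49): 39 voxels remain

remaining voxels: 39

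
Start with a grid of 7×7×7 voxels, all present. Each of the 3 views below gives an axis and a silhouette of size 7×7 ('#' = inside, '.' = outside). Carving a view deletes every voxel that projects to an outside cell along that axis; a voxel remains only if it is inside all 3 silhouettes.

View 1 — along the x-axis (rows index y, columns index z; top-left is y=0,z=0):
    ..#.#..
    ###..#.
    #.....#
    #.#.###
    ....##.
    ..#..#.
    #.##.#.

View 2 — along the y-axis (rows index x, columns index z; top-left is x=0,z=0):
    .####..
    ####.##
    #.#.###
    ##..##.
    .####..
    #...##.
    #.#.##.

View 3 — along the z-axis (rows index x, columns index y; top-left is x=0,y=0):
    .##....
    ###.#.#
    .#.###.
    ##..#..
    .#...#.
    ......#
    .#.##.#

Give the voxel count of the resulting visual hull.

before carving: 343 voxels (7×7×7)
step 1: project along x, AND mask (21/49) → |grid| = 147
step 2: project along y, AND mask (30/49) → |grid| = 99
step 3: project along z, AND mask (21/49) → |grid| = 49

|visual hull| = 49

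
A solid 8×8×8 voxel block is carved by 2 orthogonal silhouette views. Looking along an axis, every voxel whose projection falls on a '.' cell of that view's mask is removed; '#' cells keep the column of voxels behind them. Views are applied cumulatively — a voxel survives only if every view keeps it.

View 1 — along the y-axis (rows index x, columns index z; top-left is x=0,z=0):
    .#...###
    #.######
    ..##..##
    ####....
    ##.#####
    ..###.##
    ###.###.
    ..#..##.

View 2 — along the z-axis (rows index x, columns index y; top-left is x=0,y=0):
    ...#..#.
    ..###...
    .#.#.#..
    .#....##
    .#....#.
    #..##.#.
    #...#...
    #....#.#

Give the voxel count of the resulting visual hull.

|visual hull| = 108

start: 8×8×8 = 512 voxels
[1] y-view keeps 40 columns → grid now 320
[2] z-view keeps 22 columns → grid now 108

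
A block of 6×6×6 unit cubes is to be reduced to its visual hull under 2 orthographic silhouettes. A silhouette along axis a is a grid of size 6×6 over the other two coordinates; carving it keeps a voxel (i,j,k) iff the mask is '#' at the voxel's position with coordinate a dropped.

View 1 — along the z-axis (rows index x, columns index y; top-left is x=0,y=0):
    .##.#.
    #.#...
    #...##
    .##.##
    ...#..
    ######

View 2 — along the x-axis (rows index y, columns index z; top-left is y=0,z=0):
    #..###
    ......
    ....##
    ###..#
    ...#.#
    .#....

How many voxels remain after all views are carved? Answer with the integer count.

39 voxels

start: 6×6×6 = 216 voxels
carve view 1 (along z, XY-mask fill 19/36): 114 voxels remain
carve view 2 (along x, YZ-mask fill 13/36): 39 voxels remain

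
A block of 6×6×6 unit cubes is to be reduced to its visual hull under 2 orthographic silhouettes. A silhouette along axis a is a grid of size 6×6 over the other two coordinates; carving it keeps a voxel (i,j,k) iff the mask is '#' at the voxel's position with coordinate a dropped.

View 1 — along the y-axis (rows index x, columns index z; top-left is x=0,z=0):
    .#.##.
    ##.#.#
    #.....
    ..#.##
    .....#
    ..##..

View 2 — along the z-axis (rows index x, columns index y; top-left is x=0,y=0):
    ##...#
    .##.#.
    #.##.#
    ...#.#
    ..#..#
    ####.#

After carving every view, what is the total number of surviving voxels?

|visual hull| = 43

initial block: 6^3 = 216
  1. axis=1 (XZ plane), |mask|=14  ⇒  voxels=84
  2. axis=2 (XY plane), |mask|=19  ⇒  voxels=43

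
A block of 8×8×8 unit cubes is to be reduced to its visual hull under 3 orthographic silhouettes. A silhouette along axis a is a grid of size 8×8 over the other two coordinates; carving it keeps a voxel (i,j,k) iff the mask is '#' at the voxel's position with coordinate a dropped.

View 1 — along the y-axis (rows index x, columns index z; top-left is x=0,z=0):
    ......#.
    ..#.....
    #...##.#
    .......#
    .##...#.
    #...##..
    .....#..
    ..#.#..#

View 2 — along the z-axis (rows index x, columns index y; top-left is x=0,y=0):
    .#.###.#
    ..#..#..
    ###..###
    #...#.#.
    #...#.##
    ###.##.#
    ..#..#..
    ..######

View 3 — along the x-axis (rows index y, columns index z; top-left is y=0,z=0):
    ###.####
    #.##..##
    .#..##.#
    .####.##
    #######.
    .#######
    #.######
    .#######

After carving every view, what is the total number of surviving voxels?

|visual hull| = 69

start: 8×8×8 = 512 voxels
V1 y: intersect with XZ mask (17 set) -- 136 left
V2 z: intersect with XY mask (34 set) -- 84 left
V3 x: intersect with YZ mask (50 set) -- 69 left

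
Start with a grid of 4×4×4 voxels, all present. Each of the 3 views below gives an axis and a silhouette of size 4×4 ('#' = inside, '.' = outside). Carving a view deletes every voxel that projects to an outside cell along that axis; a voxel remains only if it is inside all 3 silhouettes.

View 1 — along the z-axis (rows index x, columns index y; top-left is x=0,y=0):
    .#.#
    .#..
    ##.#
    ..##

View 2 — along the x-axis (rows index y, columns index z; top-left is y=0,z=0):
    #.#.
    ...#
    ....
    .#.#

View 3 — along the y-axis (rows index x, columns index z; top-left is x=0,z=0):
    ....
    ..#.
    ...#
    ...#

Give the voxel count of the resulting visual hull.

before carving: 64 voxels (4×4×4)
step 1: project along z, AND mask (8/16) → |grid| = 32
step 2: project along x, AND mask (5/16) → |grid| = 11
step 3: project along y, AND mask (3/16) → |grid| = 3

3 voxels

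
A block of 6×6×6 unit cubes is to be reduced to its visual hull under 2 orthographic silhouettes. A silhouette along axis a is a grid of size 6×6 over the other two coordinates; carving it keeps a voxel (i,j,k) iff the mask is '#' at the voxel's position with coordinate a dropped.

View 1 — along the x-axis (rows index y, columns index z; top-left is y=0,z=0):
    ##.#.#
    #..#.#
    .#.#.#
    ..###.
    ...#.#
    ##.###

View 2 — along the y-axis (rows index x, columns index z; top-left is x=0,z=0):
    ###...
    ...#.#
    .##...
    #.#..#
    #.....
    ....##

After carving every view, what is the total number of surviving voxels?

full grid |V| = 216
  1. axis=0 (YZ plane), |mask|=20  ⇒  voxels=120
  2. axis=1 (XZ plane), |mask|=13  ⇒  voxels=41

voxel count = 41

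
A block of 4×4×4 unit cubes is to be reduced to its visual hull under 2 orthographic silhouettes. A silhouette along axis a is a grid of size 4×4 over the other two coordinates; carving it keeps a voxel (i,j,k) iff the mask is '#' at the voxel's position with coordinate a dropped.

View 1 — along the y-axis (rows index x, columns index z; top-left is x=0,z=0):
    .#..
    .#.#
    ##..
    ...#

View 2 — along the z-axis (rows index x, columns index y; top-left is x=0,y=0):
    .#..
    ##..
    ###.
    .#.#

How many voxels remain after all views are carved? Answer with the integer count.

13 voxels

start: 4×4×4 = 64 voxels
after view 1 [y-axis, 6 of 16 cells solid] → remaining = 24
after view 2 [z-axis, 8 of 16 cells solid] → remaining = 13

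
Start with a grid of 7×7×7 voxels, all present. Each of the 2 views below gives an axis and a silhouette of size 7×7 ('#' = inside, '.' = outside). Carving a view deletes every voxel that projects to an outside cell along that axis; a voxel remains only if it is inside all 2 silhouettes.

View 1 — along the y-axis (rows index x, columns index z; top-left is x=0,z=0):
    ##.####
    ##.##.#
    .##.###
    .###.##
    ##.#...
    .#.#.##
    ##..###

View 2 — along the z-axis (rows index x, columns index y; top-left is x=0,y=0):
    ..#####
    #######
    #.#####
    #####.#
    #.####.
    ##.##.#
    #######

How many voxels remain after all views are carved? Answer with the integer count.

remaining voxels: 195

full grid |V| = 343
[1] y-view keeps 33 columns → grid now 231
[2] z-view keeps 41 columns → grid now 195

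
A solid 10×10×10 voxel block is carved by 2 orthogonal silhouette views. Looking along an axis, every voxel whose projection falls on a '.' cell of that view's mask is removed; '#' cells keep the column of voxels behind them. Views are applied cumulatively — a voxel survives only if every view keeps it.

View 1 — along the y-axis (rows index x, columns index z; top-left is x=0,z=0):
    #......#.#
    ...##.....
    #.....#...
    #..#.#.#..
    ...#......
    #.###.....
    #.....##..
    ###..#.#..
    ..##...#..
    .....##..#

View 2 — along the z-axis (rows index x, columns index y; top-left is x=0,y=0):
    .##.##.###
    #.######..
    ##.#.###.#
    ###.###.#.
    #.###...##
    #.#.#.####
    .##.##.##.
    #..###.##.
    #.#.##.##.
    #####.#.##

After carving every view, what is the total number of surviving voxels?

before carving: 1000 voxels (10×10×10)
V1 y: intersect with XZ mask (30 set) -- 300 left
V2 z: intersect with XY mask (67 set) -- 201 left

remaining voxels: 201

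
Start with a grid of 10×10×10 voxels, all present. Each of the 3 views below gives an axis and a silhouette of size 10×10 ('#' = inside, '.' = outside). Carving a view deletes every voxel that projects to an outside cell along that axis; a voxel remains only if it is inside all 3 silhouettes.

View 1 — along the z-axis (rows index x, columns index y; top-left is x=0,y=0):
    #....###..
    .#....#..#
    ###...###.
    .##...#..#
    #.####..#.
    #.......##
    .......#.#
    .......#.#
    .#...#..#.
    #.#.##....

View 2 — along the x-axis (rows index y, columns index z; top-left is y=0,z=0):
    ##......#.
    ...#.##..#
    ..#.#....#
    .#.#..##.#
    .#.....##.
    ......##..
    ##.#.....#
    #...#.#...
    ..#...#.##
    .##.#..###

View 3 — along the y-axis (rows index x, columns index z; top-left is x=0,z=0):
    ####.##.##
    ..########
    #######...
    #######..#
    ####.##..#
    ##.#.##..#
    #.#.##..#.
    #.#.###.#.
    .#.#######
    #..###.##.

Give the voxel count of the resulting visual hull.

remaining voxels: 96

before carving: 1000 voxels (10×10×10)
  1. axis=2 (XY plane), |mask|=37  ⇒  voxels=370
  2. axis=0 (YZ plane), |mask|=37  ⇒  voxels=136
  3. axis=1 (XZ plane), |mask|=69  ⇒  voxels=96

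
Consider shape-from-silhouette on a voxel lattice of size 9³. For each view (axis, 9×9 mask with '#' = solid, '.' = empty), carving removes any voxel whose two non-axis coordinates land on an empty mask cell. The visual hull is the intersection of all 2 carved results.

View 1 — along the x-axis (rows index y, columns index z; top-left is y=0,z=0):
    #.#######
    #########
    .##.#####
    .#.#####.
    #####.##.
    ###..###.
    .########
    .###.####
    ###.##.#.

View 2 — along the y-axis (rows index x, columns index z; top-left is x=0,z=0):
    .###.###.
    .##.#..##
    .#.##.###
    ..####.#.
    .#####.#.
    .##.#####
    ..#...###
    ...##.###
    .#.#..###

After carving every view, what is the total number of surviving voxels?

365 voxels

full grid |V| = 729
carve view 1 (along x, YZ-mask fill 64/81): 576 voxels remain
carve view 2 (along y, XZ-mask fill 49/81): 365 voxels remain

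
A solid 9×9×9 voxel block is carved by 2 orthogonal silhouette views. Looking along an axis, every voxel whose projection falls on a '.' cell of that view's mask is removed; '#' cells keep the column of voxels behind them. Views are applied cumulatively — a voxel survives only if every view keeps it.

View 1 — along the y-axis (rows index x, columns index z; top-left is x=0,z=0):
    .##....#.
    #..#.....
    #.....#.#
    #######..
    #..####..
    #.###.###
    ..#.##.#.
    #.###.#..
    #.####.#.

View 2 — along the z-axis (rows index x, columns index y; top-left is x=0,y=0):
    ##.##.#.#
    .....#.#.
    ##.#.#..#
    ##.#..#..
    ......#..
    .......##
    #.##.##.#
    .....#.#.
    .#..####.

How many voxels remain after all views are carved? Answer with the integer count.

full grid |V| = 729
carve view 1 (along y, XZ-mask fill 42/81): 378 voxels remain
carve view 2 (along z, XY-mask fill 33/81): 148 voxels remain

remaining voxels: 148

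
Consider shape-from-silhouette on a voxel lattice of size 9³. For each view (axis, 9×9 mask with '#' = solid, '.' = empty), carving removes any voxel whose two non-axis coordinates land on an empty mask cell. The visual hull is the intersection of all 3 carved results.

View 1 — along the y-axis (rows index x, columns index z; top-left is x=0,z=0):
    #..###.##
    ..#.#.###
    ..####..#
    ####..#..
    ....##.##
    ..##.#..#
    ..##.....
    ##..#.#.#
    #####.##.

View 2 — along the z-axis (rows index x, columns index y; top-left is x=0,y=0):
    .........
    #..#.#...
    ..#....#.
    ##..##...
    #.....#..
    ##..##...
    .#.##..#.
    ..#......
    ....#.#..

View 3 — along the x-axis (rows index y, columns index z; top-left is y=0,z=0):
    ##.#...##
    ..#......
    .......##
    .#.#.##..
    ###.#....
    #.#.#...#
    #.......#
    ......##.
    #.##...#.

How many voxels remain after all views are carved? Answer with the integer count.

full grid |V| = 729
V1 y: intersect with XZ mask (43 set) -- 387 left
V2 z: intersect with XY mask (22 set) -- 96 left
V3 x: intersect with YZ mask (28 set) -- 34 left

|visual hull| = 34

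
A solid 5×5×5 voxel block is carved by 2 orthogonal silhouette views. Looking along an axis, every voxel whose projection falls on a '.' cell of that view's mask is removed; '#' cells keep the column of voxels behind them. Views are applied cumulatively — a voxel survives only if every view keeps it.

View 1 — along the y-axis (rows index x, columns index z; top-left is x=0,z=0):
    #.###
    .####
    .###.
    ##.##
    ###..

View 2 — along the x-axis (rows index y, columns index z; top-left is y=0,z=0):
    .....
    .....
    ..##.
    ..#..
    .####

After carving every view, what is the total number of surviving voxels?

remaining voxels: 27

full grid |V| = 125
  1. axis=1 (XZ plane), |mask|=18  ⇒  voxels=90
  2. axis=0 (YZ plane), |mask|=7  ⇒  voxels=27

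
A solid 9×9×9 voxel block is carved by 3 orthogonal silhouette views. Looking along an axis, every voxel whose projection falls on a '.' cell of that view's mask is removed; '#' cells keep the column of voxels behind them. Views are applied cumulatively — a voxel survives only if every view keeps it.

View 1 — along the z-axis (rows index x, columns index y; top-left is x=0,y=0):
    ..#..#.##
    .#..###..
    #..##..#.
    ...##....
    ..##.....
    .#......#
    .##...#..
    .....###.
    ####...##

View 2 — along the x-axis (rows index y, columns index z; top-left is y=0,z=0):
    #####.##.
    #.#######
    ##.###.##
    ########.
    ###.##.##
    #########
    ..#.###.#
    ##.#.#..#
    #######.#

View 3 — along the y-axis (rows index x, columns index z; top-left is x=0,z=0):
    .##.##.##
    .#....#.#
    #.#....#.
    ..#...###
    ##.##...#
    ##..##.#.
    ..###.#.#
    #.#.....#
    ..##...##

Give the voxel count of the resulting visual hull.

remaining voxels: 98

start: 9×9×9 = 729 voxels
  1. axis=2 (XY plane), |mask|=30  ⇒  voxels=270
  2. axis=0 (YZ plane), |mask|=64  ⇒  voxels=213
  3. axis=1 (XZ plane), |mask|=38  ⇒  voxels=98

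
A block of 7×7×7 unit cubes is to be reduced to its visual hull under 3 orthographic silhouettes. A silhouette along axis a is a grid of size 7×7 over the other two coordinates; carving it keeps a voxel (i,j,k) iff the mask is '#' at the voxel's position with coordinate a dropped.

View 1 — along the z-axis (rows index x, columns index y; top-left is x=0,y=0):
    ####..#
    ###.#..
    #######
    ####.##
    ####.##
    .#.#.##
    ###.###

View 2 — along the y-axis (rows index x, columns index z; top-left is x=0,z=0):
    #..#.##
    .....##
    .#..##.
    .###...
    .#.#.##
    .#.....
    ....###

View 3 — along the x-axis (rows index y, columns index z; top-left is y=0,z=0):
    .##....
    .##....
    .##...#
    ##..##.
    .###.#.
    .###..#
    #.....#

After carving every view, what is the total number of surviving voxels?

start: 7×7×7 = 343 voxels
step 1: project along z, AND mask (38/49) → |grid| = 266
step 2: project along y, AND mask (20/49) → |grid| = 113
step 3: project along x, AND mask (21/49) → |grid| = 43

remaining voxels: 43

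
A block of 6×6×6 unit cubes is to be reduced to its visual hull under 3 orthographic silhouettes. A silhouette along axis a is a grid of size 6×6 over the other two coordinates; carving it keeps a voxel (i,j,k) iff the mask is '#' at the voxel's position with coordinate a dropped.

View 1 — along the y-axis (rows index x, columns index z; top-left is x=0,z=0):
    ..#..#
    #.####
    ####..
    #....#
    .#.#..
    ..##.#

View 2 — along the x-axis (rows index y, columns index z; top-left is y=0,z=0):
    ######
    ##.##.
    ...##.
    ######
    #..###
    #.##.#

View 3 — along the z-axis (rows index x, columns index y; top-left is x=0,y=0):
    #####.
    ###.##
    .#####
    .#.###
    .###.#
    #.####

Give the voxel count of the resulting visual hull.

61 voxels

initial block: 6^3 = 216
V1 y: intersect with XZ mask (18 set) -- 108 left
V2 x: intersect with YZ mask (26 set) -- 78 left
V3 z: intersect with XY mask (28 set) -- 61 left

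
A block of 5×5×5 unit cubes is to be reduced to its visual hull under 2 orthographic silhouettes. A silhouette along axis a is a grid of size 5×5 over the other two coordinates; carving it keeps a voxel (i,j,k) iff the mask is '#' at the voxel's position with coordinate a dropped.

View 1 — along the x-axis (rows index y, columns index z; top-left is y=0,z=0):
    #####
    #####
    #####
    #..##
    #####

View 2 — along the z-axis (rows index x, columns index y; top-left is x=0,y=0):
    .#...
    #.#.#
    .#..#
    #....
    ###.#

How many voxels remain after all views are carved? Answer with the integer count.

before carving: 125 voxels (5×5×5)
after view 1 [x-axis, 23 of 25 cells solid] → remaining = 115
after view 2 [z-axis, 11 of 25 cells solid] → remaining = 55

55 voxels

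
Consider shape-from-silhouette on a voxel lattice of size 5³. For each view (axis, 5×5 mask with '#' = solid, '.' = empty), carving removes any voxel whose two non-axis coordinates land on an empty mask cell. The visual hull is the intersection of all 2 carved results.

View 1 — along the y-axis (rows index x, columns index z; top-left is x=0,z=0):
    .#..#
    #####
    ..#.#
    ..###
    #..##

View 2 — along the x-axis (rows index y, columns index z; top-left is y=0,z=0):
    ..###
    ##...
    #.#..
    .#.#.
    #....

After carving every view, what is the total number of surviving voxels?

|visual hull| = 27

initial block: 5^3 = 125
carve view 1 (along y, XZ-mask fill 15/25): 75 voxels remain
carve view 2 (along x, YZ-mask fill 10/25): 27 voxels remain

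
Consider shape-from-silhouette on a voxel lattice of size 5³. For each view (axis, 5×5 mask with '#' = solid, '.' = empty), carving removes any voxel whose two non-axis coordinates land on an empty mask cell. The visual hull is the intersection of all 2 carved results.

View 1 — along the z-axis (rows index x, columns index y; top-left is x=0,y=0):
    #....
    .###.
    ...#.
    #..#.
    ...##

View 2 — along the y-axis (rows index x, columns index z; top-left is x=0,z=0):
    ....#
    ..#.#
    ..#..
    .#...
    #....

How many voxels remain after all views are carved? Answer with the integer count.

|visual hull| = 12

initial block: 5^3 = 125
after view 1 [z-axis, 9 of 25 cells solid] → remaining = 45
after view 2 [y-axis, 6 of 25 cells solid] → remaining = 12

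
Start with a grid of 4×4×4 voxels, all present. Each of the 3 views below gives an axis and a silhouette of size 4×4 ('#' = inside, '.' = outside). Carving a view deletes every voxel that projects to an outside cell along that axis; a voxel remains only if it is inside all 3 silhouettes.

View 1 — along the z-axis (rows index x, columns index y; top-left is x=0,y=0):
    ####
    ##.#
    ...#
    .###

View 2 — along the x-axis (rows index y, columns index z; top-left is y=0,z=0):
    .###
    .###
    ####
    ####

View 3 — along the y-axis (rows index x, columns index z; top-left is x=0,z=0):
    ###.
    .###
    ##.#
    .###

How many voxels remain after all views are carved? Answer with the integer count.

remaining voxels: 31

initial block: 4^3 = 64
after view 1 [z-axis, 11 of 16 cells solid] → remaining = 44
after view 2 [x-axis, 14 of 16 cells solid] → remaining = 39
after view 3 [y-axis, 12 of 16 cells solid] → remaining = 31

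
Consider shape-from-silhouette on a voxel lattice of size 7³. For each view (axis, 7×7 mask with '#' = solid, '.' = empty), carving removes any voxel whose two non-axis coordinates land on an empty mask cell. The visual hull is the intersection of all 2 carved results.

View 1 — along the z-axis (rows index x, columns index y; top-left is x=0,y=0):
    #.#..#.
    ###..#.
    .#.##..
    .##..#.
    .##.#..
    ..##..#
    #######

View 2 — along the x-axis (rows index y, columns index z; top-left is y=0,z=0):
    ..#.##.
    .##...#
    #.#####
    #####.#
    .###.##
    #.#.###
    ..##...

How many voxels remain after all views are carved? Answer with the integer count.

start: 7×7×7 = 343 voxels
step 1: project along z, AND mask (26/49) → |grid| = 182
step 2: project along x, AND mask (30/49) → |grid| = 117

voxel count = 117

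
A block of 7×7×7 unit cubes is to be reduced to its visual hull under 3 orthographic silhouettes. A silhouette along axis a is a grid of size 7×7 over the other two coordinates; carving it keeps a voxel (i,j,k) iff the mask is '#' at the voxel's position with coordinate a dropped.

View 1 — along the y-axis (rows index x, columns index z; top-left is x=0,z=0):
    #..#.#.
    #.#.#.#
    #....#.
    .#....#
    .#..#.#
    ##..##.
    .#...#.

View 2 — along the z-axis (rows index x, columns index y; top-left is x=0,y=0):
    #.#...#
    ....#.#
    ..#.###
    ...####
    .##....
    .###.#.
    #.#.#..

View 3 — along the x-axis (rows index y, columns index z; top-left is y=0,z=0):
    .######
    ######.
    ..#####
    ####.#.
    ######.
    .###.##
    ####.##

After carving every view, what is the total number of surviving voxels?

start: 7×7×7 = 343 voxels
step 1: project along y, AND mask (20/49) → |grid| = 140
step 2: project along z, AND mask (22/49) → |grid| = 61
step 3: project along x, AND mask (39/49) → |grid| = 45

45 voxels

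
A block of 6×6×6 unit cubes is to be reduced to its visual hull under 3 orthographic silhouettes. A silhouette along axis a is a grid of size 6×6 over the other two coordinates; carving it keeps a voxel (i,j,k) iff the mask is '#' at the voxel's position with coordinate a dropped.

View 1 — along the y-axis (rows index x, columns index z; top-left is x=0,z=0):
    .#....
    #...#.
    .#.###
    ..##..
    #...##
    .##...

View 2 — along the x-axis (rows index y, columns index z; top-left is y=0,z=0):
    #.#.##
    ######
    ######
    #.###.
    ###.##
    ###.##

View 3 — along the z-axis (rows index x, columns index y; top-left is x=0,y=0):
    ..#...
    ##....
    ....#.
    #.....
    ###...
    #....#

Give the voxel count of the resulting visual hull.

start: 6×6×6 = 216 voxels
[1] y-view keeps 14 columns → grid now 84
[2] x-view keeps 30 columns → grid now 70
[3] z-view keeps 10 columns → grid now 21

remaining voxels: 21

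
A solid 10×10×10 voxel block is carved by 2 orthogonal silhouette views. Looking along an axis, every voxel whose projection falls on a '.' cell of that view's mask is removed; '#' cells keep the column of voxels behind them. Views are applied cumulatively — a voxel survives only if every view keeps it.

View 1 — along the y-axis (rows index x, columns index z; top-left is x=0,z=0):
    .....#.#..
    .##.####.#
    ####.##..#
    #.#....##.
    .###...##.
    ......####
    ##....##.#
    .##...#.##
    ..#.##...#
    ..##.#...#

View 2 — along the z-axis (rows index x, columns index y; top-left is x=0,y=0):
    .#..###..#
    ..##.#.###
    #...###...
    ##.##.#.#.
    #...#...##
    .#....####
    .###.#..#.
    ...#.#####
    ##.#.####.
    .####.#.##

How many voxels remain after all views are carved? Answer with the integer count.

start: 10×10×10 = 1000 voxels
[1] y-view keeps 47 columns → grid now 470
[2] z-view keeps 55 columns → grid now 255

voxel count = 255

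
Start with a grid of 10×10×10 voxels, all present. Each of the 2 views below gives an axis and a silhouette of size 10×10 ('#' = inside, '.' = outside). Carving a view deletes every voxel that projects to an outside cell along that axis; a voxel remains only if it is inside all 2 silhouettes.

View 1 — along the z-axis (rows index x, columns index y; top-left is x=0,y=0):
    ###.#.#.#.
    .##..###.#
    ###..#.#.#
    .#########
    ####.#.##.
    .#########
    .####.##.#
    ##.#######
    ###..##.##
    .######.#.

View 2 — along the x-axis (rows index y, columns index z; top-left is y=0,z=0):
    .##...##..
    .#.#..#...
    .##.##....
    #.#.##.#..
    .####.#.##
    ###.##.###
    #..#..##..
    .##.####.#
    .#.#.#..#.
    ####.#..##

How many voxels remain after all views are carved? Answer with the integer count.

voxel count = 380

start: 10×10×10 = 1000 voxels
[1] z-view keeps 73 columns → grid now 730
[2] x-view keeps 53 columns → grid now 380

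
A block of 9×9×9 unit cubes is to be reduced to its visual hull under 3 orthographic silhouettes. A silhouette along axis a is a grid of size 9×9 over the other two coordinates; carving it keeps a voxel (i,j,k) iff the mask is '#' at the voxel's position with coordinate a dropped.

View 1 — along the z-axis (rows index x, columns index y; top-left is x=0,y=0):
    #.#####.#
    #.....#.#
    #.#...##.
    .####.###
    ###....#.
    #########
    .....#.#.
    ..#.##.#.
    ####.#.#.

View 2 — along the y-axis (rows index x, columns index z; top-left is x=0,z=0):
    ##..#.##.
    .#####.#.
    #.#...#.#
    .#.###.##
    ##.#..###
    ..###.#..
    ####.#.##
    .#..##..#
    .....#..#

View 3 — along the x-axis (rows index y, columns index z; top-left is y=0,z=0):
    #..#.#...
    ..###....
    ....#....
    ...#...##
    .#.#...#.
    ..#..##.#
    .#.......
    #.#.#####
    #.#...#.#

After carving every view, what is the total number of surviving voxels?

75 voxels

initial block: 9^3 = 729
  1. axis=2 (XY plane), |mask|=46  ⇒  voxels=414
  2. axis=1 (XZ plane), |mask|=44  ⇒  voxels=213
  3. axis=0 (YZ plane), |mask|=29  ⇒  voxels=75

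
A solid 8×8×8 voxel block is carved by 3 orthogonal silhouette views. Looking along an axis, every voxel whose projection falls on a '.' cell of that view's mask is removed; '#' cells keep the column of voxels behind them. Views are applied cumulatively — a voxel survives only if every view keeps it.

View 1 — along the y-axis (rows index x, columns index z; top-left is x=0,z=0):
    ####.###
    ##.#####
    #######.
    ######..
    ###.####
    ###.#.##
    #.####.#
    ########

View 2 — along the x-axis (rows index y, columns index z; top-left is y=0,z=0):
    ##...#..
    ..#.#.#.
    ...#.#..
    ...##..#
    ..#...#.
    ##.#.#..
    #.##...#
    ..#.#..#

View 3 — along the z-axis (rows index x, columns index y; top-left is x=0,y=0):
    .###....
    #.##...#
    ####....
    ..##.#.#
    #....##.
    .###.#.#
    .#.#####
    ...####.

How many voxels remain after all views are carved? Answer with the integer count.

before carving: 512 voxels (8×8×8)
  1. axis=1 (XZ plane), |mask|=54  ⇒  voxels=432
  2. axis=0 (YZ plane), |mask|=24  ⇒  voxels=162
  3. axis=2 (XY plane), |mask|=33  ⇒  voxels=84

|visual hull| = 84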